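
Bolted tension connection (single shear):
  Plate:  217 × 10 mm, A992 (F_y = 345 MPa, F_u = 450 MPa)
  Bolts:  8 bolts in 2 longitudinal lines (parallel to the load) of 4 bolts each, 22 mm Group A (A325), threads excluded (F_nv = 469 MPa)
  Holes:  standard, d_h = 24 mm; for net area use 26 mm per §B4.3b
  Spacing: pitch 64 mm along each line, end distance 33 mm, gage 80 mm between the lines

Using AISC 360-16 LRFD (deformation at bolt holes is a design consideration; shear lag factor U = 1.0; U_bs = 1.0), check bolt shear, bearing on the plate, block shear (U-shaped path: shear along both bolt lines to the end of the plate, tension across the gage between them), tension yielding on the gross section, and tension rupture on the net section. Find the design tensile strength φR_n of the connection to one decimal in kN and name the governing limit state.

Bolt shear: A_b = π(22)²/4 = 380.13 mm². φR_n = 0.75 × 469 × 380.13 × 8 × 1 = 1069.7 kN.
Bearing (10 mm plate, F_u = 450 MPa): end bolts L_c = 33 − 24/2 = 21, R_n = min(1.2×21×10×450, 2.4×22×10×450) = 113.4 kN/bolt; interior L_c = 64 − 24 = 40, R_n = 216 kN/bolt. φR_n = 0.75 × (2×113.4 + 6×216) = 1142.1 kN.
Block shear: shear path 2×[33+3×64] = 2×225 mm, A_gv = 4500, A_nv = 2×(225 − 3.5×26)×10 = 2680 mm²; tension across gage: (80 − 1×26)×10 = 540 mm². R_n = min(0.6×450×2680, 0.6×345×4500) + 1.0×450×540 = min(723.6, 931.5) + 243 = 966.6 kN. φR_n = 0.75 × 966.6 = 725.0 kN.
Tension yield (gross): A_g = 217×10 = 2170 mm². φR_n = 0.90 × 345 × 2170 = 673.8 kN.
Tension rupture (net): A_n = (217 − 2×26)×10 = 1650 mm² (U = 1.0, A_e = A_n). φR_n = 0.75 × 450 × 1650 = 556.9 kN.
Governing: min(1069.7, 1142.1, 725.0, 673.8, 556.9) = 556.9 kN → net-section rupture.

556.9 kN (net-section rupture governs)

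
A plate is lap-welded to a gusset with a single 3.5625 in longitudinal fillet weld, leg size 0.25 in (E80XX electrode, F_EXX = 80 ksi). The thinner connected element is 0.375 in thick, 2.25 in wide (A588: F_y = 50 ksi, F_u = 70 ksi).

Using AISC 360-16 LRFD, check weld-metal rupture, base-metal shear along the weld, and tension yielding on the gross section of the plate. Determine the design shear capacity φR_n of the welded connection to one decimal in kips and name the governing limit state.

Weld metal: throat = 0.707×0.25 = 0.17675 in, L = 3.5625 in. φR_n = 0.75 × 0.6 × 80 × 0.17675 × 3.5625 = 22.7 kips.
Base metal shear (0.375 in plate): yield φR_n = 1.0×0.6×50×0.375×3.5625 = 40.1 kips; rupture φR_n = 0.75×0.6×70×0.375×3.5625 = 42.1 kips; take 40.1 kips (yield).
Tension yield (gross): A_g = 2.25×0.375 = 0.84375 in². φR_n = 0.90 × 50 × 0.84375 = 38.0 kips.
Governing: min(22.7, 40.1, 38.0) = 22.7 kips → weld metal.

22.7 kips (weld metal governs)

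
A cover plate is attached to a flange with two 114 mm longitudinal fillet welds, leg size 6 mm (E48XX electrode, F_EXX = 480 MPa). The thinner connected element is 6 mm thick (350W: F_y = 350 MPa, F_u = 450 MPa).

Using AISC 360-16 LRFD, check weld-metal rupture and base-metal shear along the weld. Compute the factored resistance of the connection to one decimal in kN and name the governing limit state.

Weld metal: throat = 0.707×6 = 4.242 mm, L = 2×114 = 228 mm. φR_n = 0.75 × 0.6 × 480 × 4.242 × 228 = 208.9 kN.
Base metal shear (6 mm plate): yield φR_n = 1.0×0.6×350×6×228 = 287.3 kN; rupture φR_n = 0.75×0.6×450×6×228 = 277.0 kN; take 277.0 kN (rupture).
Governing: min(208.9, 277.0) = 208.9 kN → weld metal.

208.9 kN (weld metal governs)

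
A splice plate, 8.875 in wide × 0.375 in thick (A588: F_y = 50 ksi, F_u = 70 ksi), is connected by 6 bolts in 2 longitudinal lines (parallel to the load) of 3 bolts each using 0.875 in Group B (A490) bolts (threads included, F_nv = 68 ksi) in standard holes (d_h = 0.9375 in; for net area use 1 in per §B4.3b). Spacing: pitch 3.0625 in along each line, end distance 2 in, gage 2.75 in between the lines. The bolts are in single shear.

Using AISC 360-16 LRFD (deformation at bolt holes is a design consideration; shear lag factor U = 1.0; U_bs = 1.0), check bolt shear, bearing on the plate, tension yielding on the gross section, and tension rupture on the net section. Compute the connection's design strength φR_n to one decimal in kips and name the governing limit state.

Bolt shear: A_b = π(0.875)²/4 = 0.60132 in². φR_n = 0.75 × 68 × 0.60132 × 6 × 1 = 184.0 kips.
Bearing (0.375 in plate, F_u = 70 ksi): end bolts L_c = 2 − 0.9375/2 = 1.53125, R_n = min(1.2×1.53125×0.375×70, 2.4×0.875×0.375×70) = 48.234 kips/bolt; interior L_c = 3.0625 − 0.9375 = 2.125, R_n = 55.125 kips/bolt. φR_n = 0.75 × (2×48.234 + 4×55.125) = 237.7 kips.
Tension yield (gross): A_g = 8.875×0.375 = 3.3281 in². φR_n = 0.90 × 50 × 3.3281 = 149.8 kips.
Tension rupture (net): A_n = (8.875 − 2×1)×0.375 = 2.5781 in² (U = 1.0, A_e = A_n). φR_n = 0.75 × 70 × 2.5781 = 135.4 kips.
Governing: min(184.0, 237.7, 149.8, 135.4) = 135.4 kips → net-section rupture.

135.4 kips (net-section rupture governs)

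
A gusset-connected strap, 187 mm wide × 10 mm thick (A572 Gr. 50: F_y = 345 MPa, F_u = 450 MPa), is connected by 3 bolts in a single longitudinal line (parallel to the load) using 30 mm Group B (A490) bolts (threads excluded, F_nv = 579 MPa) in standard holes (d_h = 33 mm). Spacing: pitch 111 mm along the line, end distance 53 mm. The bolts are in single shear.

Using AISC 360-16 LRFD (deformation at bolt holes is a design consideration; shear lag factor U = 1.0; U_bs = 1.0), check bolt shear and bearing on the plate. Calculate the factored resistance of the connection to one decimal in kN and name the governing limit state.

Bolt shear: A_b = π(30)²/4 = 706.86 mm². φR_n = 0.75 × 579 × 706.86 × 3 × 1 = 920.9 kN.
Bearing (10 mm plate, F_u = 450 MPa): end bolts L_c = 53 − 33/2 = 36.5, R_n = min(1.2×36.5×10×450, 2.4×30×10×450) = 197.1 kN/bolt; interior L_c = 111 − 33 = 78, R_n = 324 kN/bolt. φR_n = 0.75 × (1×197.1 + 2×324) = 633.8 kN.
Governing: min(920.9, 633.8) = 633.8 kN → bearing.

633.8 kN (bearing governs)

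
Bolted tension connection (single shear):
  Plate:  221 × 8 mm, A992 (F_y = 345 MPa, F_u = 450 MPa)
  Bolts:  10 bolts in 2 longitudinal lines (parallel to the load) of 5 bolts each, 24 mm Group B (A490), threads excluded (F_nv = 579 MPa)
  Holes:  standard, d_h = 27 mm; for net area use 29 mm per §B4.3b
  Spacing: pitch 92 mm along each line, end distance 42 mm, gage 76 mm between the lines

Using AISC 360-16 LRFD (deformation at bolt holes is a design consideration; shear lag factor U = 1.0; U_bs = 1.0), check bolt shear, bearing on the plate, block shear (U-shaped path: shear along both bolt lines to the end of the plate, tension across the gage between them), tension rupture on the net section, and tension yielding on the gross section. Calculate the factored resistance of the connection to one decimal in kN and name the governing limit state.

Bolt shear: A_b = π(24)²/4 = 452.39 mm². φR_n = 0.75 × 579 × 452.39 × 10 × 1 = 1964.5 kN.
Bearing (8 mm plate, F_u = 450 MPa): end bolts L_c = 42 − 27/2 = 28.5, R_n = min(1.2×28.5×8×450, 2.4×24×8×450) = 123.12 kN/bolt; interior L_c = 92 − 27 = 65, R_n = 207.36 kN/bolt. φR_n = 0.75 × (2×123.12 + 8×207.36) = 1428.8 kN.
Block shear: shear path 2×[42+4×92] = 2×410 mm, A_gv = 6560, A_nv = 2×(410 − 4.5×29)×8 = 4472 mm²; tension across gage: (76 − 1×29)×8 = 376 mm². R_n = min(0.6×450×4472, 0.6×345×6560) + 1.0×450×376 = min(1207.4, 1357.9) + 169.2 = 1376.6 kN. φR_n = 0.75 × 1376.6 = 1032.5 kN.
Tension rupture (net): A_n = (221 − 2×29)×8 = 1304 mm² (U = 1.0, A_e = A_n). φR_n = 0.75 × 450 × 1304 = 440.1 kN.
Tension yield (gross): A_g = 221×8 = 1768 mm². φR_n = 0.90 × 345 × 1768 = 549.0 kN.
Governing: min(1964.5, 1428.8, 1032.5, 440.1, 549.0) = 440.1 kN → net-section rupture.

440.1 kN (net-section rupture governs)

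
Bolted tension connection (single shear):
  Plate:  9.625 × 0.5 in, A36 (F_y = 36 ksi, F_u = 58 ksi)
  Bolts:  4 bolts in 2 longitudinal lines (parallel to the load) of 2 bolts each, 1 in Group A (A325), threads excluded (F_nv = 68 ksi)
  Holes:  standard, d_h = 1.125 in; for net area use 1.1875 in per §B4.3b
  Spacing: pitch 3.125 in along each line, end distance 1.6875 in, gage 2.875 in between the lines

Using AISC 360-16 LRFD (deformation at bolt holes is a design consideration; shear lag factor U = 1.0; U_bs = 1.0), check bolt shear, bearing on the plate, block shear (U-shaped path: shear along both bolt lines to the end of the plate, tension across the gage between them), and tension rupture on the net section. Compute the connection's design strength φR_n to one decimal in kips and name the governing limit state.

Bolt shear: A_b = π(1)²/4 = 0.7854 in². φR_n = 0.75 × 68 × 0.7854 × 4 × 1 = 160.2 kips.
Bearing (0.5 in plate, F_u = 58 ksi): end bolts L_c = 1.6875 − 1.125/2 = 1.125, R_n = min(1.2×1.125×0.5×58, 2.4×1×0.5×58) = 39.15 kips/bolt; interior L_c = 3.125 − 1.125 = 2, R_n = 69.6 kips/bolt. φR_n = 0.75 × (2×39.15 + 2×69.6) = 163.1 kips.
Block shear: shear path 2×[1.6875+1×3.125] = 2×4.8125 in, A_gv = 4.8125, A_nv = 2×(4.8125 − 1.5×1.1875)×0.5 = 3.0313 in²; tension across gage: (2.875 − 1×1.1875)×0.5 = 0.84375 in². R_n = min(0.6×58×3.0313, 0.6×36×4.8125) + 1.0×58×0.84375 = min(105.49, 103.95) + 48.938 = 152.89 kips. φR_n = 0.75 × 152.89 = 114.7 kips.
Tension rupture (net): A_n = (9.625 − 2×1.1875)×0.5 = 3.625 in² (U = 1.0, A_e = A_n). φR_n = 0.75 × 58 × 3.625 = 157.7 kips.
Governing: min(160.2, 163.1, 114.7, 157.7) = 114.7 kips → block shear.

114.7 kips (block shear governs)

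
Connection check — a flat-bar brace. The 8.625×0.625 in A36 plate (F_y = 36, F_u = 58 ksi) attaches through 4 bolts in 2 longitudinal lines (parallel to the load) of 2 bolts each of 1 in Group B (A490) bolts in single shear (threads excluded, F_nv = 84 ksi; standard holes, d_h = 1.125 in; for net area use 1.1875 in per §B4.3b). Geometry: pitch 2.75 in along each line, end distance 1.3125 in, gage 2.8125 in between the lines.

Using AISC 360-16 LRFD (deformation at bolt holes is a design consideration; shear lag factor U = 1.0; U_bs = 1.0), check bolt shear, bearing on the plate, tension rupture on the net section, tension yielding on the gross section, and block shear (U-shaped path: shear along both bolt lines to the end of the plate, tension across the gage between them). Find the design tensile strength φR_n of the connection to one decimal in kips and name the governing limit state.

Bolt shear: A_b = π(1)²/4 = 0.7854 in². φR_n = 0.75 × 84 × 0.7854 × 4 × 1 = 197.9 kips.
Bearing (0.625 in plate, F_u = 58 ksi): end bolts L_c = 1.3125 − 1.125/2 = 0.75, R_n = min(1.2×0.75×0.625×58, 2.4×1×0.625×58) = 32.625 kips/bolt; interior L_c = 2.75 − 1.125 = 1.625, R_n = 70.688 kips/bolt. φR_n = 0.75 × (2×32.625 + 2×70.688) = 155.0 kips.
Tension rupture (net): A_n = (8.625 − 2×1.1875)×0.625 = 3.9063 in² (U = 1.0, A_e = A_n). φR_n = 0.75 × 58 × 3.9063 = 169.9 kips.
Tension yield (gross): A_g = 8.625×0.625 = 5.3906 in². φR_n = 0.90 × 36 × 5.3906 = 174.7 kips.
Block shear: shear path 2×[1.3125+1×2.75] = 2×4.0625 in, A_gv = 5.0781, A_nv = 2×(4.0625 − 1.5×1.1875)×0.625 = 2.8516 in²; tension across gage: (2.8125 − 1×1.1875)×0.625 = 1.0156 in². R_n = min(0.6×58×2.8516, 0.6×36×5.0781) + 1.0×58×1.0156 = min(99.236, 109.69) + 58.905 = 158.14 kips. φR_n = 0.75 × 158.14 = 118.6 kips.
Governing: min(197.9, 155.0, 169.9, 174.7, 118.6) = 118.6 kips → block shear.

118.6 kips (block shear governs)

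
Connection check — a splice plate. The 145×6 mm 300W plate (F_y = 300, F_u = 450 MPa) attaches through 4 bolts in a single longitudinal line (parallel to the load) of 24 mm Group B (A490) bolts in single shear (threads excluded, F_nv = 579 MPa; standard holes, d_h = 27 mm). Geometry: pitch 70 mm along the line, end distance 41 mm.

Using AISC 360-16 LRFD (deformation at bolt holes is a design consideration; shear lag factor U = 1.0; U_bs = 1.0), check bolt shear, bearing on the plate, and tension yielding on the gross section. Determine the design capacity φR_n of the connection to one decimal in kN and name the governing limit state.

Bolt shear: A_b = π(24)²/4 = 452.39 mm². φR_n = 0.75 × 579 × 452.39 × 4 × 1 = 785.8 kN.
Bearing (6 mm plate, F_u = 450 MPa): end bolts L_c = 41 − 27/2 = 27.5, R_n = min(1.2×27.5×6×450, 2.4×24×6×450) = 89.1 kN/bolt; interior L_c = 70 − 27 = 43, R_n = 139.32 kN/bolt. φR_n = 0.75 × (1×89.1 + 3×139.32) = 380.3 kN.
Tension yield (gross): A_g = 145×6 = 870 mm². φR_n = 0.90 × 300 × 870 = 234.9 kN.
Governing: min(785.8, 380.3, 234.9) = 234.9 kN → gross-section yield.

234.9 kN (gross-section yield governs)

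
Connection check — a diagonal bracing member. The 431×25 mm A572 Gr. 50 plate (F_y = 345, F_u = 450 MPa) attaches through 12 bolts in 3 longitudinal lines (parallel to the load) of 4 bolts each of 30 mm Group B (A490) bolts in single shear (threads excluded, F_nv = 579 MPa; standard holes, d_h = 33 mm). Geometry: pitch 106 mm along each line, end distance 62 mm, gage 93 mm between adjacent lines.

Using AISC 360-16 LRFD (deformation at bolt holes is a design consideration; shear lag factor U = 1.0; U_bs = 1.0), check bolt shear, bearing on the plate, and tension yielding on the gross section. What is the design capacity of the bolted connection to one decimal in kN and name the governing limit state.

3345.6 kN (gross-section yield governs)

Bolt shear: A_b = π(30)²/4 = 706.86 mm². φR_n = 0.75 × 579 × 706.86 × 12 × 1 = 3683.4 kN.
Bearing (25 mm plate, F_u = 450 MPa): end bolts L_c = 62 − 33/2 = 45.5, R_n = min(1.2×45.5×25×450, 2.4×30×25×450) = 614.25 kN/bolt; interior L_c = 106 − 33 = 73, R_n = 810 kN/bolt. φR_n = 0.75 × (3×614.25 + 9×810) = 6849.6 kN.
Tension yield (gross): A_g = 431×25 = 10775 mm². φR_n = 0.90 × 345 × 10775 = 3345.6 kN.
Governing: min(3683.4, 6849.6, 3345.6) = 3345.6 kN → gross-section yield.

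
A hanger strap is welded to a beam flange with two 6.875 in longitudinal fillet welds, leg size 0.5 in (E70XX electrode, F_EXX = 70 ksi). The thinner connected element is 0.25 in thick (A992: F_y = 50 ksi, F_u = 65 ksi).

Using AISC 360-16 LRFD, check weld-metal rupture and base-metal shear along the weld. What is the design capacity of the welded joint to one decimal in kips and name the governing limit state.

100.5 kips (base-metal shear governs)

Weld metal: throat = 0.707×0.5 = 0.3535 in, L = 2×6.875 = 13.75 in. φR_n = 0.75 × 0.6 × 70 × 0.3535 × 13.75 = 153.1 kips.
Base metal shear (0.25 in plate): yield φR_n = 1.0×0.6×50×0.25×13.75 = 103.1 kips; rupture φR_n = 0.75×0.6×65×0.25×13.75 = 100.5 kips; take 100.5 kips (rupture).
Governing: min(153.1, 100.5) = 100.5 kips → base-metal shear.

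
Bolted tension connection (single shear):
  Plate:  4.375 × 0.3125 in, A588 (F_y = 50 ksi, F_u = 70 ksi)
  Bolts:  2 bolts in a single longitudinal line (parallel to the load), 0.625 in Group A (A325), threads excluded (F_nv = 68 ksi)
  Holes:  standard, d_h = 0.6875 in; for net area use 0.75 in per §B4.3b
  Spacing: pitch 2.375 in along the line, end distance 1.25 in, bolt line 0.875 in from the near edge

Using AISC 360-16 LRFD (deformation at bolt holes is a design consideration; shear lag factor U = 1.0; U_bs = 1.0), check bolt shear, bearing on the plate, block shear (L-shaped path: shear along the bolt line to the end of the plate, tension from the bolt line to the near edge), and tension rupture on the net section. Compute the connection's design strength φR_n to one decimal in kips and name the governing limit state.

Bolt shear: A_b = π(0.625)²/4 = 0.3068 in². φR_n = 0.75 × 68 × 0.3068 × 2 × 1 = 31.3 kips.
Bearing (0.3125 in plate, F_u = 70 ksi): end bolts L_c = 1.25 − 0.6875/2 = 0.90625, R_n = min(1.2×0.90625×0.3125×70, 2.4×0.625×0.3125×70) = 23.789 kips/bolt; interior L_c = 2.375 − 0.6875 = 1.6875, R_n = 32.813 kips/bolt. φR_n = 0.75 × (1×23.789 + 1×32.813) = 42.5 kips.
Block shear: shear path 1×[1.25+1×2.375] = 1×3.625 in, A_gv = 1.1328, A_nv = 1×(3.625 − 1.5×0.75)×0.3125 = 0.78125 in²; tension to near edge: (0.875 − 0.5×0.75)×0.3125 = 0.15625 in². R_n = min(0.6×70×0.78125, 0.6×50×1.1328) + 1.0×70×0.15625 = min(32.813, 33.984) + 10.938 = 43.751 kips. φR_n = 0.75 × 43.751 = 32.8 kips.
Tension rupture (net): A_n = (4.375 − 1×0.75)×0.3125 = 1.1328 in² (U = 1.0, A_e = A_n). φR_n = 0.75 × 70 × 1.1328 = 59.5 kips.
Governing: min(31.3, 42.5, 32.8, 59.5) = 31.3 kips → bolt shear.

31.3 kips (bolt shear governs)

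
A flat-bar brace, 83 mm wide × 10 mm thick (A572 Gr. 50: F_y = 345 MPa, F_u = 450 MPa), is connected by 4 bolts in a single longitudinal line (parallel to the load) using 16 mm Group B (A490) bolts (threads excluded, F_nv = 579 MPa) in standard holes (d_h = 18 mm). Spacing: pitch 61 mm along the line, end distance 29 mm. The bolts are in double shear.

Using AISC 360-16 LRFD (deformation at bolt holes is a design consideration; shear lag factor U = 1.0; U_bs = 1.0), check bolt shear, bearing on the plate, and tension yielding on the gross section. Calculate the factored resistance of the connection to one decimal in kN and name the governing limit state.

Bolt shear: A_b = π(16)²/4 = 201.06 mm². φR_n = 0.75 × 579 × 201.06 × 4 × 2 = 698.5 kN.
Bearing (10 mm plate, F_u = 450 MPa): end bolts L_c = 29 − 18/2 = 20, R_n = min(1.2×20×10×450, 2.4×16×10×450) = 108 kN/bolt; interior L_c = 61 − 18 = 43, R_n = 172.8 kN/bolt. φR_n = 0.75 × (1×108 + 3×172.8) = 469.8 kN.
Tension yield (gross): A_g = 83×10 = 830 mm². φR_n = 0.90 × 345 × 830 = 257.7 kN.
Governing: min(698.5, 469.8, 257.7) = 257.7 kN → gross-section yield.

257.7 kN (gross-section yield governs)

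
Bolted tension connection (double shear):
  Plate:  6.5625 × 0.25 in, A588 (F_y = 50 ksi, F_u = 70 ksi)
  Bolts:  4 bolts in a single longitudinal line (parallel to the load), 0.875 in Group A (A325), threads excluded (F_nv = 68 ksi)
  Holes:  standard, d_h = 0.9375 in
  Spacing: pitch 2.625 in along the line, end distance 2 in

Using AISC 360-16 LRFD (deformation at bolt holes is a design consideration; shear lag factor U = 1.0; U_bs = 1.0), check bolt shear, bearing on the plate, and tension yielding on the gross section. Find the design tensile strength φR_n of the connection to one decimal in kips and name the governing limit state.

Bolt shear: A_b = π(0.875)²/4 = 0.60132 in². φR_n = 0.75 × 68 × 0.60132 × 4 × 2 = 245.3 kips.
Bearing (0.25 in plate, F_u = 70 ksi): end bolts L_c = 2 − 0.9375/2 = 1.53125, R_n = min(1.2×1.53125×0.25×70, 2.4×0.875×0.25×70) = 32.156 kips/bolt; interior L_c = 2.625 − 0.9375 = 1.6875, R_n = 35.438 kips/bolt. φR_n = 0.75 × (1×32.156 + 3×35.438) = 103.9 kips.
Tension yield (gross): A_g = 6.5625×0.25 = 1.6406 in². φR_n = 0.90 × 50 × 1.6406 = 73.8 kips.
Governing: min(245.3, 103.9, 73.8) = 73.8 kips → gross-section yield.

73.8 kips (gross-section yield governs)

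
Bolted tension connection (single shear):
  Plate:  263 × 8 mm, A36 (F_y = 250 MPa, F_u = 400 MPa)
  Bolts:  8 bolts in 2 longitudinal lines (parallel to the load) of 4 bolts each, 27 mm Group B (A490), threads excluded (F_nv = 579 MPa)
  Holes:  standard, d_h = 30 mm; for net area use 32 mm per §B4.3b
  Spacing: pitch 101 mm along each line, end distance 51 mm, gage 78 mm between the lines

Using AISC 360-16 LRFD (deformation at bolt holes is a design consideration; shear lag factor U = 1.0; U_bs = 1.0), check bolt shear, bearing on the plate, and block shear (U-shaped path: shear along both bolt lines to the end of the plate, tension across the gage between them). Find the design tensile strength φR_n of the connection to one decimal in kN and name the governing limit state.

747.6 kN (block shear governs)

Bolt shear: A_b = π(27)²/4 = 572.56 mm². φR_n = 0.75 × 579 × 572.56 × 8 × 1 = 1989.1 kN.
Bearing (8 mm plate, F_u = 400 MPa): end bolts L_c = 51 − 30/2 = 36, R_n = min(1.2×36×8×400, 2.4×27×8×400) = 138.24 kN/bolt; interior L_c = 101 − 30 = 71, R_n = 207.36 kN/bolt. φR_n = 0.75 × (2×138.24 + 6×207.36) = 1140.5 kN.
Block shear: shear path 2×[51+3×101] = 2×354 mm, A_gv = 5664, A_nv = 2×(354 − 3.5×32)×8 = 3872 mm²; tension across gage: (78 − 1×32)×8 = 368 mm². R_n = min(0.6×400×3872, 0.6×250×5664) + 1.0×400×368 = min(929.28, 849.6) + 147.2 = 996.8 kN. φR_n = 0.75 × 996.8 = 747.6 kN.
Governing: min(1989.1, 1140.5, 747.6) = 747.6 kN → block shear.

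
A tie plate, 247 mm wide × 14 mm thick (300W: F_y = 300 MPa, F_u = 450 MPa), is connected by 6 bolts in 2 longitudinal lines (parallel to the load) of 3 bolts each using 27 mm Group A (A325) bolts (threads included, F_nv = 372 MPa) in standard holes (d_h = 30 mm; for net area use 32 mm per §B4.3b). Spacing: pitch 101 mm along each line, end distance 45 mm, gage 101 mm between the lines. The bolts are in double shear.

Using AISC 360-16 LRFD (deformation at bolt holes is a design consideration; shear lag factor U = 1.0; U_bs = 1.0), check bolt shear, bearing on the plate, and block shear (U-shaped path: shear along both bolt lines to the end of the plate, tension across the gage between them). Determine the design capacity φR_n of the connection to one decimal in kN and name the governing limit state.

Bolt shear: A_b = π(27)²/4 = 572.56 mm². φR_n = 0.75 × 372 × 572.56 × 6 × 2 = 1916.9 kN.
Bearing (14 mm plate, F_u = 450 MPa): end bolts L_c = 45 − 30/2 = 30, R_n = min(1.2×30×14×450, 2.4×27×14×450) = 226.8 kN/bolt; interior L_c = 101 − 30 = 71, R_n = 408.24 kN/bolt. φR_n = 0.75 × (2×226.8 + 4×408.24) = 1564.9 kN.
Block shear: shear path 2×[45+2×101] = 2×247 mm, A_gv = 6916, A_nv = 2×(247 − 2.5×32)×14 = 4676 mm²; tension across gage: (101 − 1×32)×14 = 966 mm². R_n = min(0.6×450×4676, 0.6×300×6916) + 1.0×450×966 = min(1262.5, 1244.9) + 434.7 = 1679.6 kN. φR_n = 0.75 × 1679.6 = 1259.7 kN.
Governing: min(1916.9, 1564.9, 1259.7) = 1259.7 kN → block shear.

1259.7 kN (block shear governs)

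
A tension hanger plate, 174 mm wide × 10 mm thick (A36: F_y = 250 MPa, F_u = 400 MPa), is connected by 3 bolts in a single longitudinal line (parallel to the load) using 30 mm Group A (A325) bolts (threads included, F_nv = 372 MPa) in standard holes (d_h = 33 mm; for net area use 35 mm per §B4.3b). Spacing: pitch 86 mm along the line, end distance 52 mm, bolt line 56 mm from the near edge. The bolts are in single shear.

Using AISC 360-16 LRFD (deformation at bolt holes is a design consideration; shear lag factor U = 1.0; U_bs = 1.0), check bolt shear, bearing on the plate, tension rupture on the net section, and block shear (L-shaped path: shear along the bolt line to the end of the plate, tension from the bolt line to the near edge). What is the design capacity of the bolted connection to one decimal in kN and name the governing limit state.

Bolt shear: A_b = π(30)²/4 = 706.86 mm². φR_n = 0.75 × 372 × 706.86 × 3 × 1 = 591.6 kN.
Bearing (10 mm plate, F_u = 400 MPa): end bolts L_c = 52 − 33/2 = 35.5, R_n = min(1.2×35.5×10×400, 2.4×30×10×400) = 170.4 kN/bolt; interior L_c = 86 − 33 = 53, R_n = 254.4 kN/bolt. φR_n = 0.75 × (1×170.4 + 2×254.4) = 509.4 kN.
Tension rupture (net): A_n = (174 − 1×35)×10 = 1390 mm² (U = 1.0, A_e = A_n). φR_n = 0.75 × 400 × 1390 = 417.0 kN.
Block shear: shear path 1×[52+2×86] = 1×224 mm, A_gv = 2240, A_nv = 1×(224 − 2.5×35)×10 = 1365 mm²; tension to near edge: (56 − 0.5×35)×10 = 385 mm². R_n = min(0.6×400×1365, 0.6×250×2240) + 1.0×400×385 = min(327.6, 336) + 154 = 481.6 kN. φR_n = 0.75 × 481.6 = 361.2 kN.
Governing: min(591.6, 509.4, 417.0, 361.2) = 361.2 kN → block shear.

361.2 kN (block shear governs)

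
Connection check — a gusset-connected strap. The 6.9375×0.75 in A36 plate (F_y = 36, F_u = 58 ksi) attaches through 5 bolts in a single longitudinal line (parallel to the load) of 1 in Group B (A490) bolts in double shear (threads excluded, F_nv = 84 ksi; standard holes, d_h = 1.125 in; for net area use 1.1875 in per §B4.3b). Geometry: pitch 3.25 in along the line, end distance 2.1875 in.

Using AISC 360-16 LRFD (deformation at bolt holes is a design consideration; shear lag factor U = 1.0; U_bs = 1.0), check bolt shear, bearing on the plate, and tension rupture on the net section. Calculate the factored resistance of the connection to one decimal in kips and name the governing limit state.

187.6 kips (net-section rupture governs)

Bolt shear: A_b = π(1)²/4 = 0.7854 in². φR_n = 0.75 × 84 × 0.7854 × 5 × 2 = 494.8 kips.
Bearing (0.75 in plate, F_u = 58 ksi): end bolts L_c = 2.1875 − 1.125/2 = 1.625, R_n = min(1.2×1.625×0.75×58, 2.4×1×0.75×58) = 84.825 kips/bolt; interior L_c = 3.25 − 1.125 = 2.125, R_n = 104.4 kips/bolt. φR_n = 0.75 × (1×84.825 + 4×104.4) = 376.8 kips.
Tension rupture (net): A_n = (6.9375 − 1×1.1875)×0.75 = 4.3125 in² (U = 1.0, A_e = A_n). φR_n = 0.75 × 58 × 4.3125 = 187.6 kips.
Governing: min(494.8, 376.8, 187.6) = 187.6 kips → net-section rupture.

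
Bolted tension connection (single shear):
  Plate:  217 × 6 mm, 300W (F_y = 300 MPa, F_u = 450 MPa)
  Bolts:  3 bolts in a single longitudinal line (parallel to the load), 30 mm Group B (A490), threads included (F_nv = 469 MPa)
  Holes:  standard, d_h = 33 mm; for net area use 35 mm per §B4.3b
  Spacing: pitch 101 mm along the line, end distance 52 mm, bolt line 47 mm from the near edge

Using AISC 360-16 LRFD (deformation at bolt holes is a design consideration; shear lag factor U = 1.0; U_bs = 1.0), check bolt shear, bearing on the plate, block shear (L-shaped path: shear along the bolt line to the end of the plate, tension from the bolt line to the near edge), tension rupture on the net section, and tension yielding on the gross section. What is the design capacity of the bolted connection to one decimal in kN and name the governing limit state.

Bolt shear: A_b = π(30)²/4 = 706.86 mm². φR_n = 0.75 × 469 × 706.86 × 3 × 1 = 745.9 kN.
Bearing (6 mm plate, F_u = 450 MPa): end bolts L_c = 52 − 33/2 = 35.5, R_n = min(1.2×35.5×6×450, 2.4×30×6×450) = 115.02 kN/bolt; interior L_c = 101 − 33 = 68, R_n = 194.4 kN/bolt. φR_n = 0.75 × (1×115.02 + 2×194.4) = 377.9 kN.
Block shear: shear path 1×[52+2×101] = 1×254 mm, A_gv = 1524, A_nv = 1×(254 − 2.5×35)×6 = 999 mm²; tension to near edge: (47 − 0.5×35)×6 = 177 mm². R_n = min(0.6×450×999, 0.6×300×1524) + 1.0×450×177 = min(269.73, 274.32) + 79.65 = 349.38 kN. φR_n = 0.75 × 349.38 = 262.0 kN.
Tension rupture (net): A_n = (217 − 1×35)×6 = 1092 mm² (U = 1.0, A_e = A_n). φR_n = 0.75 × 450 × 1092 = 368.6 kN.
Tension yield (gross): A_g = 217×6 = 1302 mm². φR_n = 0.90 × 300 × 1302 = 351.5 kN.
Governing: min(745.9, 377.9, 262.0, 368.6, 351.5) = 262.0 kN → block shear.

262.0 kN (block shear governs)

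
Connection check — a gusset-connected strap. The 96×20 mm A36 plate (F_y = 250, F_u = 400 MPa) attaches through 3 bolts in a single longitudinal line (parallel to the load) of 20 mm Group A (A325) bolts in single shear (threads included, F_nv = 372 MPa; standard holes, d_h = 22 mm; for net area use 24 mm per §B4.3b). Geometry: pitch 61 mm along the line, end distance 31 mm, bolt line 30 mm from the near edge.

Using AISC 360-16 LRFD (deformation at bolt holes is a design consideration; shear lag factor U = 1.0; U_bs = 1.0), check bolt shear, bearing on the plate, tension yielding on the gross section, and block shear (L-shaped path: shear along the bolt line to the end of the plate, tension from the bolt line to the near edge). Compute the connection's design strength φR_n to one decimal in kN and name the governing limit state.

263.0 kN (bolt shear governs)

Bolt shear: A_b = π(20)²/4 = 314.16 mm². φR_n = 0.75 × 372 × 314.16 × 3 × 1 = 263.0 kN.
Bearing (20 mm plate, F_u = 400 MPa): end bolts L_c = 31 − 22/2 = 20, R_n = min(1.2×20×20×400, 2.4×20×20×400) = 192 kN/bolt; interior L_c = 61 − 22 = 39, R_n = 374.4 kN/bolt. φR_n = 0.75 × (1×192 + 2×374.4) = 705.6 kN.
Tension yield (gross): A_g = 96×20 = 1920 mm². φR_n = 0.90 × 250 × 1920 = 432.0 kN.
Block shear: shear path 1×[31+2×61] = 1×153 mm, A_gv = 3060, A_nv = 1×(153 − 2.5×24)×20 = 1860 mm²; tension to near edge: (30 − 0.5×24)×20 = 360 mm². R_n = min(0.6×400×1860, 0.6×250×3060) + 1.0×400×360 = min(446.4, 459) + 144 = 590.4 kN. φR_n = 0.75 × 590.4 = 442.8 kN.
Governing: min(263.0, 705.6, 432.0, 442.8) = 263.0 kN → bolt shear.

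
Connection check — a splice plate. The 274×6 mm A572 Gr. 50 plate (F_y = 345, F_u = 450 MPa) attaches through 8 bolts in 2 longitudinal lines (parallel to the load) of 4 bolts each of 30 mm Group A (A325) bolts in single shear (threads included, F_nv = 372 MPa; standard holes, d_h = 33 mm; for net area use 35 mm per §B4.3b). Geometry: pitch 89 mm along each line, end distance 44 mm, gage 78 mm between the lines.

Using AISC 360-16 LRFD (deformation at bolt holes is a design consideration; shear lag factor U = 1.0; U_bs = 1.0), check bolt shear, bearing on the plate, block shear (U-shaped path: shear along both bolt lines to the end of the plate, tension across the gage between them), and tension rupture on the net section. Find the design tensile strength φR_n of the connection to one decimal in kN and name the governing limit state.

413.1 kN (net-section rupture governs)

Bolt shear: A_b = π(30)²/4 = 706.86 mm². φR_n = 0.75 × 372 × 706.86 × 8 × 1 = 1577.7 kN.
Bearing (6 mm plate, F_u = 450 MPa): end bolts L_c = 44 − 33/2 = 27.5, R_n = min(1.2×27.5×6×450, 2.4×30×6×450) = 89.1 kN/bolt; interior L_c = 89 − 33 = 56, R_n = 181.44 kN/bolt. φR_n = 0.75 × (2×89.1 + 6×181.44) = 950.1 kN.
Block shear: shear path 2×[44+3×89] = 2×311 mm, A_gv = 3732, A_nv = 2×(311 − 3.5×35)×6 = 2262 mm²; tension across gage: (78 − 1×35)×6 = 258 mm². R_n = min(0.6×450×2262, 0.6×345×3732) + 1.0×450×258 = min(610.74, 772.52) + 116.1 = 726.84 kN. φR_n = 0.75 × 726.84 = 545.1 kN.
Tension rupture (net): A_n = (274 − 2×35)×6 = 1224 mm² (U = 1.0, A_e = A_n). φR_n = 0.75 × 450 × 1224 = 413.1 kN.
Governing: min(1577.7, 950.1, 545.1, 413.1) = 413.1 kN → net-section rupture.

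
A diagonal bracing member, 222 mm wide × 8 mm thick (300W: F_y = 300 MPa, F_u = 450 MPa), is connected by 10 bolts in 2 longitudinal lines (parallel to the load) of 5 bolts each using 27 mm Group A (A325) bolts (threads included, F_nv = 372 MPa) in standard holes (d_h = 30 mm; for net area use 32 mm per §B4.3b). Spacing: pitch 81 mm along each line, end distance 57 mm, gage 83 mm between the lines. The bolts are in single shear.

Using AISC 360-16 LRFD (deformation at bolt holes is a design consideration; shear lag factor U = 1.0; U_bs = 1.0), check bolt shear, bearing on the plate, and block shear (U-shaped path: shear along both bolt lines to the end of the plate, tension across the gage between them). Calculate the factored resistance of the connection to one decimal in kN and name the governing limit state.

905.6 kN (block shear governs)

Bolt shear: A_b = π(27)²/4 = 572.56 mm². φR_n = 0.75 × 372 × 572.56 × 10 × 1 = 1597.4 kN.
Bearing (8 mm plate, F_u = 450 MPa): end bolts L_c = 57 − 30/2 = 42, R_n = min(1.2×42×8×450, 2.4×27×8×450) = 181.44 kN/bolt; interior L_c = 81 − 30 = 51, R_n = 220.32 kN/bolt. φR_n = 0.75 × (2×181.44 + 8×220.32) = 1594.1 kN.
Block shear: shear path 2×[57+4×81] = 2×381 mm, A_gv = 6096, A_nv = 2×(381 − 4.5×32)×8 = 3792 mm²; tension across gage: (83 − 1×32)×8 = 408 mm². R_n = min(0.6×450×3792, 0.6×300×6096) + 1.0×450×408 = min(1023.8, 1097.3) + 183.6 = 1207.4 kN. φR_n = 0.75 × 1207.4 = 905.6 kN.
Governing: min(1597.4, 1594.1, 905.6) = 905.6 kN → block shear.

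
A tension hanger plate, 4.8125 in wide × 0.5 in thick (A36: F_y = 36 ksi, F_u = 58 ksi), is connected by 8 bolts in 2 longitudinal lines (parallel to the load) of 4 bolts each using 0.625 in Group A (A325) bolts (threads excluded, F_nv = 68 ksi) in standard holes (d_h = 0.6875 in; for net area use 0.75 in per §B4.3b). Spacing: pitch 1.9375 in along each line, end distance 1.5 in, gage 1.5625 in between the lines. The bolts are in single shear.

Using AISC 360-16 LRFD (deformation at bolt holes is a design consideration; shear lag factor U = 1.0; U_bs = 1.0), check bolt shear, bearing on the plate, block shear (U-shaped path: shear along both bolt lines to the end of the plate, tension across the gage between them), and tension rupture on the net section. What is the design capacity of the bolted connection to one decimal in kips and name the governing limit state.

72.0 kips (net-section rupture governs)

Bolt shear: A_b = π(0.625)²/4 = 0.3068 in². φR_n = 0.75 × 68 × 0.3068 × 8 × 1 = 125.2 kips.
Bearing (0.5 in plate, F_u = 58 ksi): end bolts L_c = 1.5 − 0.6875/2 = 1.15625, R_n = min(1.2×1.15625×0.5×58, 2.4×0.625×0.5×58) = 40.238 kips/bolt; interior L_c = 1.9375 − 0.6875 = 1.25, R_n = 43.5 kips/bolt. φR_n = 0.75 × (2×40.238 + 6×43.5) = 256.1 kips.
Block shear: shear path 2×[1.5+3×1.9375] = 2×7.3125 in, A_gv = 7.3125, A_nv = 2×(7.3125 − 3.5×0.75)×0.5 = 4.6875 in²; tension across gage: (1.5625 − 1×0.75)×0.5 = 0.40625 in². R_n = min(0.6×58×4.6875, 0.6×36×7.3125) + 1.0×58×0.40625 = min(163.13, 157.95) + 23.563 = 181.51 kips. φR_n = 0.75 × 181.51 = 136.1 kips.
Tension rupture (net): A_n = (4.8125 − 2×0.75)×0.5 = 1.6563 in² (U = 1.0, A_e = A_n). φR_n = 0.75 × 58 × 1.6563 = 72.0 kips.
Governing: min(125.2, 256.1, 136.1, 72.0) = 72.0 kips → net-section rupture.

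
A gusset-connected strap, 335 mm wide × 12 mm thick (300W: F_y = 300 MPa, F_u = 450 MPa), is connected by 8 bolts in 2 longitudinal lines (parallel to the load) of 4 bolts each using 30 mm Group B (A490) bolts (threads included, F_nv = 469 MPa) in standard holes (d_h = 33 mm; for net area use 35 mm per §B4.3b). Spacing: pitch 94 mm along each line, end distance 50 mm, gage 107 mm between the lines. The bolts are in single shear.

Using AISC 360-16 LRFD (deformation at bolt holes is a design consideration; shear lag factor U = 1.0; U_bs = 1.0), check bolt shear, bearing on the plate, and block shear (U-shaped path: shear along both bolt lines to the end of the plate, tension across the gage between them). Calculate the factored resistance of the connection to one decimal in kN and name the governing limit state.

1309.8 kN (block shear governs)

Bolt shear: A_b = π(30)²/4 = 706.86 mm². φR_n = 0.75 × 469 × 706.86 × 8 × 1 = 1989.1 kN.
Bearing (12 mm plate, F_u = 450 MPa): end bolts L_c = 50 − 33/2 = 33.5, R_n = min(1.2×33.5×12×450, 2.4×30×12×450) = 217.08 kN/bolt; interior L_c = 94 − 33 = 61, R_n = 388.8 kN/bolt. φR_n = 0.75 × (2×217.08 + 6×388.8) = 2075.2 kN.
Block shear: shear path 2×[50+3×94] = 2×332 mm, A_gv = 7968, A_nv = 2×(332 − 3.5×35)×12 = 5028 mm²; tension across gage: (107 − 1×35)×12 = 864 mm². R_n = min(0.6×450×5028, 0.6×300×7968) + 1.0×450×864 = min(1357.6, 1434.2) + 388.8 = 1746.4 kN. φR_n = 0.75 × 1746.4 = 1309.8 kN.
Governing: min(1989.1, 2075.2, 1309.8) = 1309.8 kN → block shear.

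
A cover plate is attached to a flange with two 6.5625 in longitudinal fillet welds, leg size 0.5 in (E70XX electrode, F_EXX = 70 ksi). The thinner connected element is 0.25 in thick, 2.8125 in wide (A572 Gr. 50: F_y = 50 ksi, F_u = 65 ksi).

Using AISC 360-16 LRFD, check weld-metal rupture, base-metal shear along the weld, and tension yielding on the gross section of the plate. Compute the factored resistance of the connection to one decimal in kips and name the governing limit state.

Weld metal: throat = 0.707×0.5 = 0.3535 in, L = 2×6.5625 = 13.125 in. φR_n = 0.75 × 0.6 × 70 × 0.3535 × 13.125 = 146.2 kips.
Base metal shear (0.25 in plate): yield φR_n = 1.0×0.6×50×0.25×13.125 = 98.4 kips; rupture φR_n = 0.75×0.6×65×0.25×13.125 = 96.0 kips; take 96.0 kips (rupture).
Tension yield (gross): A_g = 2.8125×0.25 = 0.70313 in². φR_n = 0.90 × 50 × 0.70313 = 31.6 kips.
Governing: min(146.2, 96.0, 31.6) = 31.6 kips → gross-section yield.

31.6 kips (gross-section yield governs)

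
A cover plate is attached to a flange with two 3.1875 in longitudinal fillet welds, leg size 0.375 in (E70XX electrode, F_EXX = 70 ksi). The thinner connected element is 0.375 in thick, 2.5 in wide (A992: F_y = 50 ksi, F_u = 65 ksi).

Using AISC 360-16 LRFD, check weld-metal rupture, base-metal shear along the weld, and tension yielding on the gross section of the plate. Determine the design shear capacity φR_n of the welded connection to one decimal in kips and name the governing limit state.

Weld metal: throat = 0.707×0.375 = 0.26513 in, L = 2×3.1875 = 6.375 in. φR_n = 0.75 × 0.6 × 70 × 0.26513 × 6.375 = 53.2 kips.
Base metal shear (0.375 in plate): yield φR_n = 1.0×0.6×50×0.375×6.375 = 71.7 kips; rupture φR_n = 0.75×0.6×65×0.375×6.375 = 69.9 kips; take 69.9 kips (rupture).
Tension yield (gross): A_g = 2.5×0.375 = 0.9375 in². φR_n = 0.90 × 50 × 0.9375 = 42.2 kips.
Governing: min(53.2, 69.9, 42.2) = 42.2 kips → gross-section yield.

42.2 kips (gross-section yield governs)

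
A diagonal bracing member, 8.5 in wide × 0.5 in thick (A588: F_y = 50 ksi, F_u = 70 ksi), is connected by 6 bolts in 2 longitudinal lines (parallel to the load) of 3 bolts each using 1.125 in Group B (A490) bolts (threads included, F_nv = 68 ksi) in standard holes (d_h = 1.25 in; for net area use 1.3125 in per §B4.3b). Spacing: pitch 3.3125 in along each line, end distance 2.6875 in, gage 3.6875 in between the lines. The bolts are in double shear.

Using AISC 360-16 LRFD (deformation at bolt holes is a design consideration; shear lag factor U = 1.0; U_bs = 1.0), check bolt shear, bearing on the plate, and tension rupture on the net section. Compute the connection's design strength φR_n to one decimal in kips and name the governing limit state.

Bolt shear: A_b = π(1.125)²/4 = 0.99402 in². φR_n = 0.75 × 68 × 0.99402 × 6 × 2 = 608.3 kips.
Bearing (0.5 in plate, F_u = 70 ksi): end bolts L_c = 2.6875 − 1.25/2 = 2.0625, R_n = min(1.2×2.0625×0.5×70, 2.4×1.125×0.5×70) = 86.625 kips/bolt; interior L_c = 3.3125 − 1.25 = 2.0625, R_n = 86.625 kips/bolt. φR_n = 0.75 × (2×86.625 + 4×86.625) = 389.8 kips.
Tension rupture (net): A_n = (8.5 − 2×1.3125)×0.5 = 2.9375 in² (U = 1.0, A_e = A_n). φR_n = 0.75 × 70 × 2.9375 = 154.2 kips.
Governing: min(608.3, 389.8, 154.2) = 154.2 kips → net-section rupture.

154.2 kips (net-section rupture governs)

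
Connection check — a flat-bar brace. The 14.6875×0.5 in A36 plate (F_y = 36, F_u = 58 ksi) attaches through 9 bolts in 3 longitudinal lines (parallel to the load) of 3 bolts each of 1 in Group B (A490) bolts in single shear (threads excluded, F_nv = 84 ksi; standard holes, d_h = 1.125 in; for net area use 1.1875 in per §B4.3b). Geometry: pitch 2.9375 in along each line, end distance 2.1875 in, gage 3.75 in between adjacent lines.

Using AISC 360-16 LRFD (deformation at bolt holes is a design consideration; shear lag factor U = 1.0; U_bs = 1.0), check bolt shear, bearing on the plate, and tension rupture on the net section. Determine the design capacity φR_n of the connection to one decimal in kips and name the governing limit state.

242.0 kips (net-section rupture governs)

Bolt shear: A_b = π(1)²/4 = 0.7854 in². φR_n = 0.75 × 84 × 0.7854 × 9 × 1 = 445.3 kips.
Bearing (0.5 in plate, F_u = 58 ksi): end bolts L_c = 2.1875 − 1.125/2 = 1.625, R_n = min(1.2×1.625×0.5×58, 2.4×1×0.5×58) = 56.55 kips/bolt; interior L_c = 2.9375 − 1.125 = 1.8125, R_n = 63.075 kips/bolt. φR_n = 0.75 × (3×56.55 + 6×63.075) = 411.1 kips.
Tension rupture (net): A_n = (14.6875 − 3×1.1875)×0.5 = 5.5625 in² (U = 1.0, A_e = A_n). φR_n = 0.75 × 58 × 5.5625 = 242.0 kips.
Governing: min(445.3, 411.1, 242.0) = 242.0 kips → net-section rupture.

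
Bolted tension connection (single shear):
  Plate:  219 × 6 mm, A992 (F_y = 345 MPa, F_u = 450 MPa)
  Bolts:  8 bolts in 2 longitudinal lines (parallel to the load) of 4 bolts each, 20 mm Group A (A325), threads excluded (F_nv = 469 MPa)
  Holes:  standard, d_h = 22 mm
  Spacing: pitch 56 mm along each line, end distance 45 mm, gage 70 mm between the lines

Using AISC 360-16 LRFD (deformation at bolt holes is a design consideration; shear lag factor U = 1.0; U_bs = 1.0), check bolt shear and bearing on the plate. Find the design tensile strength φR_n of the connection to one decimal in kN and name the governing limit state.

Bolt shear: A_b = π(20)²/4 = 314.16 mm². φR_n = 0.75 × 469 × 314.16 × 8 × 1 = 884.0 kN.
Bearing (6 mm plate, F_u = 450 MPa): end bolts L_c = 45 − 22/2 = 34, R_n = min(1.2×34×6×450, 2.4×20×6×450) = 110.16 kN/bolt; interior L_c = 56 − 22 = 34, R_n = 110.16 kN/bolt. φR_n = 0.75 × (2×110.16 + 6×110.16) = 661.0 kN.
Governing: min(884.0, 661.0) = 661.0 kN → bearing.

661.0 kN (bearing governs)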